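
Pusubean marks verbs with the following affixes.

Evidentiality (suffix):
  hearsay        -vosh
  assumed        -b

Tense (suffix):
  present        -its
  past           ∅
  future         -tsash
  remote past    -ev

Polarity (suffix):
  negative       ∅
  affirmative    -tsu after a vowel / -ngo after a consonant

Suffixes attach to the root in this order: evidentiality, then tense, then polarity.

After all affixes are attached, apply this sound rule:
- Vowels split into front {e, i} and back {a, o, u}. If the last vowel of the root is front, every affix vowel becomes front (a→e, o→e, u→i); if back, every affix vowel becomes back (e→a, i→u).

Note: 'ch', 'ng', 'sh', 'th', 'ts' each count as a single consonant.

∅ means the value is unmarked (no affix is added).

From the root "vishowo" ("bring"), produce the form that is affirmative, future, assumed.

vishowobtsashngo

Attach evidentiality assumed -b → vishowob.
Attach tense future -tsash → vishowobtsash.
Attach polarity affirmative -ngo (after consonant 'sh') → vishowobtsashngo.
Vowel harmony: no change.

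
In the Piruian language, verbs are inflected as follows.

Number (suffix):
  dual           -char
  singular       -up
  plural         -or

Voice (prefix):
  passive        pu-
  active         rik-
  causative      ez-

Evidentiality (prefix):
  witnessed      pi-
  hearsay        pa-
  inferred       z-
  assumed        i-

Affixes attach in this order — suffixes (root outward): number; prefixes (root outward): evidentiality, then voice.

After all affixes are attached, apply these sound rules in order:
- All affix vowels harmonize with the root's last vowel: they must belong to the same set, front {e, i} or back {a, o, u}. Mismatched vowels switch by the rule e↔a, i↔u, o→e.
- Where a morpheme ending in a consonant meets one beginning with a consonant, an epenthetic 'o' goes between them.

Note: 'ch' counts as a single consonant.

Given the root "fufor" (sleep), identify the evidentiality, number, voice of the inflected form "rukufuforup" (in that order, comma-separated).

assumed, singular, active

Segment: rik-i-fufor-up.
evidentiality: i- → assumed.
number: -up → singular.
voice: rik- → active.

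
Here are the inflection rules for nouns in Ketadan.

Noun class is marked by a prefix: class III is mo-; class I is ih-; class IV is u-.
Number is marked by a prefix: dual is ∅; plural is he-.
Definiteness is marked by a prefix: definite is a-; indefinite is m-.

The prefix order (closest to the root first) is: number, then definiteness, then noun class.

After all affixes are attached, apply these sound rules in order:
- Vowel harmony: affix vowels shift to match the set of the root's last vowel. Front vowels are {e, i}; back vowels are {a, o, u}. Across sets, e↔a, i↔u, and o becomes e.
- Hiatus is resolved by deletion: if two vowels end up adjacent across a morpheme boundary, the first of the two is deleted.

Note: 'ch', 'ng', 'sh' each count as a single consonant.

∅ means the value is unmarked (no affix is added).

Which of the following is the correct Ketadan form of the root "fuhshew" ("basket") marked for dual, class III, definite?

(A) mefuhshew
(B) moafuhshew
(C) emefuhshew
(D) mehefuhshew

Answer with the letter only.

A

number = dual: zero marking, form stays fuhshew.
Attach definiteness definite a- → afuhshew.
Attach noun class class III mo- → moafuhshew.
Apply vowel harmony: moafuhshew → meefuhshew.
Apply vowel deletion: meefuhshew → mefuhshew.
So the correct form is mefuhshew, option (A).
(C) emefuhshew is wrong: it has the affixes in the wrong order.
(B) moafuhshew is wrong: it fails to apply the sound rule(s).
(D) mehefuhshew is wrong: it uses plural instead of dual for number.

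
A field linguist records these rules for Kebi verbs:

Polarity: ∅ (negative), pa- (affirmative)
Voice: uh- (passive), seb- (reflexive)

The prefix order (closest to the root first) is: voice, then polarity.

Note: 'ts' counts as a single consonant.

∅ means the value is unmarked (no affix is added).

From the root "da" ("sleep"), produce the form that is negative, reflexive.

sebda

Attach voice reflexive seb- → sebda.
polarity = negative: zero marking, form stays sebda.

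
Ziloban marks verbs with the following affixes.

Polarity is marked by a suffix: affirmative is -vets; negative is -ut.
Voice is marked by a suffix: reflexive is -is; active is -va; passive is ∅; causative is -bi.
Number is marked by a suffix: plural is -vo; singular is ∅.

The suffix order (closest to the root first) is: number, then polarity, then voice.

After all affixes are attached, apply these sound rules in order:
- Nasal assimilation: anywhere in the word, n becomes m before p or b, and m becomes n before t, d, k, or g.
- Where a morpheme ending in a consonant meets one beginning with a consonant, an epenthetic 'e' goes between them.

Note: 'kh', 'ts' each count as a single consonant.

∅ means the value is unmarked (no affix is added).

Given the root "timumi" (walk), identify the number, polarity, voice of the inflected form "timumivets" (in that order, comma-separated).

Segment: timumi-vets.
number: ∅ → singular.
polarity: -vets → affirmative.
voice: ∅ → passive.

singular, affirmative, passive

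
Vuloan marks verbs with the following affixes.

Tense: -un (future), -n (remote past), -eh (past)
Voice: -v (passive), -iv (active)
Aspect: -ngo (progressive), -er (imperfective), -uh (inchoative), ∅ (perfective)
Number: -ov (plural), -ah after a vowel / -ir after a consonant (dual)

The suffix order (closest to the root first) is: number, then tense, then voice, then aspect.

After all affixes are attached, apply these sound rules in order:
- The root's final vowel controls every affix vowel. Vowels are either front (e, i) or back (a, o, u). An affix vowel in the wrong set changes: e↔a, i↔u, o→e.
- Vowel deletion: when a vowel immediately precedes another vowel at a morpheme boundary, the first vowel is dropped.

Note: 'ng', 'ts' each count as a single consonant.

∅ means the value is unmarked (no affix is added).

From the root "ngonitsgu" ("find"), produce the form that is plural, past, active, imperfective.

ngonitsgovahuvar

Attach number plural -ov → ngonitsguov.
Attach tense past -eh → ngonitsguoveh.
Attach voice active -iv → ngonitsguovehiv.
Attach aspect imperfective -er → ngonitsguovehiver.
Apply vowel harmony: ngonitsguovehiver → ngonitsguovahuvar.
Apply vowel deletion: ngonitsguovahuvar → ngonitsgovahuvar.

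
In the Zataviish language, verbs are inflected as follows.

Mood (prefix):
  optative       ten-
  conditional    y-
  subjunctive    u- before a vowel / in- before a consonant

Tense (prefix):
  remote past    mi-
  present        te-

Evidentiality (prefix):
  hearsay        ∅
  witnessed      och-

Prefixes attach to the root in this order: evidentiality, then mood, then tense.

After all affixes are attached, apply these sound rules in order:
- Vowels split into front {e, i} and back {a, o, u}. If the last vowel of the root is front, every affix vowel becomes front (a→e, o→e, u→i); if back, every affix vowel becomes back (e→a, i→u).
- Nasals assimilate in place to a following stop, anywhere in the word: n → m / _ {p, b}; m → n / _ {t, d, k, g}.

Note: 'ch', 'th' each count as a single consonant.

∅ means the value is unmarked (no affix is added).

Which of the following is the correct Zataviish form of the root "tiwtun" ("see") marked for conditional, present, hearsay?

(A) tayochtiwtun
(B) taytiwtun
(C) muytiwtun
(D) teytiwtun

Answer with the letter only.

B

evidentiality = hearsay: zero marking, form stays tiwtun.
Attach mood conditional y- → ytiwtun.
Attach tense present te- → teytiwtun.
Apply vowel harmony: teytiwtun → taytiwtun.
Nasal assimilation: no change.
So the correct form is taytiwtun, option (B).
(C) muytiwtun is wrong: it uses remote past instead of present for tense.
(A) tayochtiwtun is wrong: it uses witnessed instead of hearsay for evidentiality.
(D) teytiwtun is wrong: it fails to apply the sound rule(s).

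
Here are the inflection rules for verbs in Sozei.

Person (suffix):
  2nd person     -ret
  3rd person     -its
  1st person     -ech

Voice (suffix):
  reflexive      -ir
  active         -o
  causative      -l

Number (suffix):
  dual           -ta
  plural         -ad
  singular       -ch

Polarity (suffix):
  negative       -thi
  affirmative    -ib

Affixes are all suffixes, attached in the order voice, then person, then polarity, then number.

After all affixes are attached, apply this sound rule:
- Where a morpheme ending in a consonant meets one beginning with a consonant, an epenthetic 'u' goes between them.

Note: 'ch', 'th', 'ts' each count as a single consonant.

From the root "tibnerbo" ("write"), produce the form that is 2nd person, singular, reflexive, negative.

Attach voice reflexive -ir → tibnerboir.
Attach person 2nd person -ret → tibnerboirret.
Attach polarity negative -thi → tibnerboirretthi.
Attach number singular -ch → tibnerboirretthich.
Apply epenthesis: tibnerboirretthich → tibnerboiruretuthich.

tibnerboiruretuthich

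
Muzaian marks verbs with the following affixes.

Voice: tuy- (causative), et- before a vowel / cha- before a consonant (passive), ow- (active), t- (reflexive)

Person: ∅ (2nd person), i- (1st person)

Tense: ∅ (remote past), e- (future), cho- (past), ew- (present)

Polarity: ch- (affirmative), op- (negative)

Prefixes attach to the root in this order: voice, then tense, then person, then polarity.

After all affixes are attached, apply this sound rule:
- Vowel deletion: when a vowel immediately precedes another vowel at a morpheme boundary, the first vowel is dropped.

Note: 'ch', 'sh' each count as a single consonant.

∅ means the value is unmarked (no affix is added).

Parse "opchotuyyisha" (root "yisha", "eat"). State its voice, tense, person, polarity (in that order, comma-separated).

Segment: op-cho-tuy-yisha.
voice: tuy- → causative.
tense: cho- → past.
person: ∅ → 2nd person.
polarity: op- → negative.

causative, past, 2nd person, negative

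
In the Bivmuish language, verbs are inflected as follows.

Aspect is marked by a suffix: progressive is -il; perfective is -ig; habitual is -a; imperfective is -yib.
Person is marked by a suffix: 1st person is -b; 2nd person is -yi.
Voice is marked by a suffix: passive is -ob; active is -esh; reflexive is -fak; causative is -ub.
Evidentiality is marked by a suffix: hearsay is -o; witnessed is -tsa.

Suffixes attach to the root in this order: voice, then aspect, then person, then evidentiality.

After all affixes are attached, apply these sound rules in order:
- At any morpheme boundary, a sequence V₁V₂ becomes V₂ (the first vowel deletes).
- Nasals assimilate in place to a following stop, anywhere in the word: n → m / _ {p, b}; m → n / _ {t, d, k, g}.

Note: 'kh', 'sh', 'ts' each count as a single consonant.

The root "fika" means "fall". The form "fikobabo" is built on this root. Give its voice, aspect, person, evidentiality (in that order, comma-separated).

passive, habitual, 1st person, hearsay

Segment: fika-ob-a-b-o.
voice: -ob → passive.
aspect: -a → habitual.
person: -b → 1st person.
evidentiality: -o → hearsay.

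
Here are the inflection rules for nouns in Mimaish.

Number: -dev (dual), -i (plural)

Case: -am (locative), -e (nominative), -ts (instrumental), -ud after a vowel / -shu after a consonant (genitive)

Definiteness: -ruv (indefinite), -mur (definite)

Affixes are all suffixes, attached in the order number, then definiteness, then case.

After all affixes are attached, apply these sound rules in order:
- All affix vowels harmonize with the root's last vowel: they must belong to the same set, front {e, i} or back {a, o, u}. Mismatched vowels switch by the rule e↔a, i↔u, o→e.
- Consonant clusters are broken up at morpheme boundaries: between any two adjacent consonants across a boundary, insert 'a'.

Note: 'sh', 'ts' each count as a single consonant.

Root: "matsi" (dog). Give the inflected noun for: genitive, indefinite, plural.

Attach number plural -i → matsii.
Attach definiteness indefinite -ruv → matsiiruv.
Attach case genitive -shu (after consonant 'v') → matsiiruvshu.
Apply vowel harmony: matsiiruvshu → matsiirivshi.
Apply epenthesis: matsiirivshi → matsiirivashi.

matsiirivashi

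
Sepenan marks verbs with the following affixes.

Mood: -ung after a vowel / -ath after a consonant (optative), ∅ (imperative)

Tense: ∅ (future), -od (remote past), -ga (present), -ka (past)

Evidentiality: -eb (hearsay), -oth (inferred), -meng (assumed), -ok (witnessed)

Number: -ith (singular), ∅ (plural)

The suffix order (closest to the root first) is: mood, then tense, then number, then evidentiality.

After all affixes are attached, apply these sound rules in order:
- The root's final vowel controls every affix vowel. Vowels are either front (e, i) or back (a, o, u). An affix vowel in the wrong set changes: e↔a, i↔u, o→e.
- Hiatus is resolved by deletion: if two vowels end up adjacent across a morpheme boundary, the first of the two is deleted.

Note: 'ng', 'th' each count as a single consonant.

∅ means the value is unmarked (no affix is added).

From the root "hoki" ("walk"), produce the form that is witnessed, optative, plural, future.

Attach mood optative -ung (after vowel 'i') → hokiung.
tense = future: zero marking, form stays hokiung.
number = plural: zero marking, form stays hokiung.
Attach evidentiality witnessed -ok → hokiungok.
Apply vowel harmony: hokiungok → hokiingek.
Apply vowel deletion: hokiingek → hokingek.

hokingek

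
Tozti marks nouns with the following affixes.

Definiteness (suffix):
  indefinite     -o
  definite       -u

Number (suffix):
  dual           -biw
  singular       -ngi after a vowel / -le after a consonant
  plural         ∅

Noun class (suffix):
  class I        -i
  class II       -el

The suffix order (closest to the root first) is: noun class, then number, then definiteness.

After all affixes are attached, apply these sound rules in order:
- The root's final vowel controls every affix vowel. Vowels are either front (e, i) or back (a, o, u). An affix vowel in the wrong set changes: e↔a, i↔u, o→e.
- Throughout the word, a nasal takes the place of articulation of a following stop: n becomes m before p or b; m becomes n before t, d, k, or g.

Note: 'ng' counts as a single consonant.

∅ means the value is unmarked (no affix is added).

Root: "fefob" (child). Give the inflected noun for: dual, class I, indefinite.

fefobubuwo

Attach noun class class I -i → fefobi.
Attach number dual -biw → fefobibiw.
Attach definiteness indefinite -o → fefobibiwo.
Apply vowel harmony: fefobibiwo → fefobubuwo.
Nasal assimilation: no change.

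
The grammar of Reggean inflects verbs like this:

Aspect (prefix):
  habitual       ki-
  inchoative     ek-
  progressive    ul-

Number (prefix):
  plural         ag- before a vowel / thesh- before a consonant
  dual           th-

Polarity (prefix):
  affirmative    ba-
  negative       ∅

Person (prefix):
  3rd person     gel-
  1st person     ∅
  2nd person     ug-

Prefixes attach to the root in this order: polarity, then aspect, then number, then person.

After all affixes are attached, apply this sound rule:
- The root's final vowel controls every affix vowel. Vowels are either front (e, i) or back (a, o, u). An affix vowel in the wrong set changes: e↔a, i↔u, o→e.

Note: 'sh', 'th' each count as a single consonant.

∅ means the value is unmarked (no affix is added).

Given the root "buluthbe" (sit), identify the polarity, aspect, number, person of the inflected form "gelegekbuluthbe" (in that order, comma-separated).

Segment: gel-ag-ek-buluthbe.
polarity: ∅ → negative.
aspect: ek- → inchoative.
number: ag/thesh- → plural.
person: gel- → 3rd person.

negative, inchoative, plural, 3rd person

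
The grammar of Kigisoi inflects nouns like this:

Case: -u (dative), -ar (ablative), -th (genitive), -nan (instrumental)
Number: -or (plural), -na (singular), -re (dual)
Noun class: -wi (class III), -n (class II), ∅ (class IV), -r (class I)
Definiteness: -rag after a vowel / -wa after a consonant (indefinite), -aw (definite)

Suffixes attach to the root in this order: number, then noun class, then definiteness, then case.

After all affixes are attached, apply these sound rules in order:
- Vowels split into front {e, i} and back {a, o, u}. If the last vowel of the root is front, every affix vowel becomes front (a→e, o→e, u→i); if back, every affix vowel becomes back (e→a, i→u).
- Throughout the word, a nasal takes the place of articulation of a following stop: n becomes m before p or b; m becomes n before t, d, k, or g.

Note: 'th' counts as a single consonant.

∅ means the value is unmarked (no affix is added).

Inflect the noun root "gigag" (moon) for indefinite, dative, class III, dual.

Attach number dual -re → gigagre.
Attach noun class class III -wi → gigagrewi.
Attach definiteness indefinite -rag (after vowel 'i') → gigagrewirag.
Attach case dative -u → gigagrewiragu.
Apply vowel harmony: gigagrewiragu → gigagrawuragu.
Nasal assimilation: no change.

gigagrawuragu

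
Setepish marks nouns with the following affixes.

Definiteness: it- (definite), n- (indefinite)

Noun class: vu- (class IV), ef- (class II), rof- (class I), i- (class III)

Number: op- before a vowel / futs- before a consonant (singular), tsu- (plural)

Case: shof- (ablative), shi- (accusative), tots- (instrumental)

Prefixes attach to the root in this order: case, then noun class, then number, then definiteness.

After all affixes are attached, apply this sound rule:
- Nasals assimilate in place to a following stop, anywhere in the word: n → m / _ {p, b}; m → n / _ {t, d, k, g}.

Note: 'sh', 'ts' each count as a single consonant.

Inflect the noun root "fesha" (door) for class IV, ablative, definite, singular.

Attach case ablative shof- → shoffesha.
Attach noun class class IV vu- → vushoffesha.
Attach number singular futs- (before consonant 'v') → futsvushoffesha.
Attach definiteness definite it- → itfutsvushoffesha.
Nasal assimilation: no change.

itfutsvushoffesha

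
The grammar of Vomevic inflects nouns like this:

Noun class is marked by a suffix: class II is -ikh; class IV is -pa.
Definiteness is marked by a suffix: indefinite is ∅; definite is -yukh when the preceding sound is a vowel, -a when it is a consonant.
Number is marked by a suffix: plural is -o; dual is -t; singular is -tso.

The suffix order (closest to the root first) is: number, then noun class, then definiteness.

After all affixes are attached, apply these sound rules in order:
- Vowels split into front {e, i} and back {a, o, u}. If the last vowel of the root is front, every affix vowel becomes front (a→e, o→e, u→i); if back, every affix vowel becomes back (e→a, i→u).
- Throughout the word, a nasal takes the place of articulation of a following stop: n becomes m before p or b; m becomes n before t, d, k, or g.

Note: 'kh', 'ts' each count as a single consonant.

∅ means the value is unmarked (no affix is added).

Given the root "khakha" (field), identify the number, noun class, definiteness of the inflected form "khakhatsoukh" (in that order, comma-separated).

Segment: khakha-tso-ikh.
number: -tso → singular.
noun class: -ikh → class II.
definiteness: ∅ → indefinite.

singular, class II, indefinite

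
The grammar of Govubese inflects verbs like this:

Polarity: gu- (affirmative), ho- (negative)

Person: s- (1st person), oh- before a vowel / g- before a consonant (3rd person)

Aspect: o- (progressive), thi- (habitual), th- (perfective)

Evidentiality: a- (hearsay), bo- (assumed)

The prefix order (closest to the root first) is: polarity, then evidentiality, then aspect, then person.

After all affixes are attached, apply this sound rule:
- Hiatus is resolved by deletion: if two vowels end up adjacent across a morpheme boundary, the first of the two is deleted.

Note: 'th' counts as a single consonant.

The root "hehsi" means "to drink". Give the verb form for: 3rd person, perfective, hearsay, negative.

Attach polarity negative ho- → hohehsi.
Attach evidentiality hearsay a- → ahohehsi.
Attach aspect perfective th- → thahohehsi.
Attach person 3rd person g- (before consonant 'th') → gthahohehsi.
Vowel deletion: no change.

gthahohehsi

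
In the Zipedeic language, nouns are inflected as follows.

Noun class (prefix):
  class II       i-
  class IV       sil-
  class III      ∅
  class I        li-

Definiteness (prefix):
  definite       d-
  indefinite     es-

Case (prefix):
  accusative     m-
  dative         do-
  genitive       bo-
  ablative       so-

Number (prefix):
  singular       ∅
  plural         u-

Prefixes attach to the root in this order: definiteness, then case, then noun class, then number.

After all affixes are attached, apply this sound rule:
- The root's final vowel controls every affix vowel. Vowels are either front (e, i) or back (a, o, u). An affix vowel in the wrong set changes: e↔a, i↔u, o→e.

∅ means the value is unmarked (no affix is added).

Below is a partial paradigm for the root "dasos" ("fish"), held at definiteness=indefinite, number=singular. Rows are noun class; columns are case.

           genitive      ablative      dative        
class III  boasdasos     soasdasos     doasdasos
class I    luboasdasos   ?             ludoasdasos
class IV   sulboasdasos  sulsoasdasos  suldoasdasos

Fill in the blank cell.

lusoasdasos

Attach definiteness indefinite es- → esdasos.
Attach case ablative so- → soesdasos.
Attach noun class class I li- → lisoesdasos.
number = singular: zero marking, form stays lisoesdasos.
Apply vowel harmony: lisoesdasos → lusoasdasos.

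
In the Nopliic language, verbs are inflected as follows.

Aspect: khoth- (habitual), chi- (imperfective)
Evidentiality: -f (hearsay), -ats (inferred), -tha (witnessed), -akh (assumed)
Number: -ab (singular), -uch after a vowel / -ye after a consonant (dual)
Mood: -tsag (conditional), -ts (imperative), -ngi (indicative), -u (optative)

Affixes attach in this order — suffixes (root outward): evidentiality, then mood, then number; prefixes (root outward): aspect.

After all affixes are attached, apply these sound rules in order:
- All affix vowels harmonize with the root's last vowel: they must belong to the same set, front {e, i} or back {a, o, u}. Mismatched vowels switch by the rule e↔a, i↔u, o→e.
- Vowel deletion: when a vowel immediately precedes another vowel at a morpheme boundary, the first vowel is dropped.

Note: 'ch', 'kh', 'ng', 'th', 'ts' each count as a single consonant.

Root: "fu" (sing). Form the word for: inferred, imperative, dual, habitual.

khothfatstsya

Attach evidentiality inferred -ats → fuats.
Attach mood imperative -ts → fuatsts.
Attach aspect habitual khoth- → khothfuatsts.
Attach number dual -ye (after consonant 'ts') → khothfuatstsye.
Apply vowel harmony: khothfuatstsye → khothfuatstsya.
Apply vowel deletion: khothfuatstsya → khothfatstsya.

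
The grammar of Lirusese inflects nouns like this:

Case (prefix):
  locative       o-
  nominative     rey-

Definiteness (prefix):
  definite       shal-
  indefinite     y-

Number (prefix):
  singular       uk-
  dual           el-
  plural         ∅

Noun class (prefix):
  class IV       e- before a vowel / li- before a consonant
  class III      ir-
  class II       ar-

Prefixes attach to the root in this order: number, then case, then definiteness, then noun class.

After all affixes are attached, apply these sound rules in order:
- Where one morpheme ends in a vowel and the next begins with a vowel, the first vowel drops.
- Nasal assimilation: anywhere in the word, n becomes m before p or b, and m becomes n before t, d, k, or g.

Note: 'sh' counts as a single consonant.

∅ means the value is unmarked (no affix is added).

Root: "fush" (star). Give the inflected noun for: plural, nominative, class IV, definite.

lishalreyfush

number = plural: zero marking, form stays fush.
Attach case nominative rey- → reyfush.
Attach definiteness definite shal- → shalreyfush.
Attach noun class class IV li- (before consonant 'sh') → lishalreyfush.
Vowel deletion: no change.
Nasal assimilation: no change.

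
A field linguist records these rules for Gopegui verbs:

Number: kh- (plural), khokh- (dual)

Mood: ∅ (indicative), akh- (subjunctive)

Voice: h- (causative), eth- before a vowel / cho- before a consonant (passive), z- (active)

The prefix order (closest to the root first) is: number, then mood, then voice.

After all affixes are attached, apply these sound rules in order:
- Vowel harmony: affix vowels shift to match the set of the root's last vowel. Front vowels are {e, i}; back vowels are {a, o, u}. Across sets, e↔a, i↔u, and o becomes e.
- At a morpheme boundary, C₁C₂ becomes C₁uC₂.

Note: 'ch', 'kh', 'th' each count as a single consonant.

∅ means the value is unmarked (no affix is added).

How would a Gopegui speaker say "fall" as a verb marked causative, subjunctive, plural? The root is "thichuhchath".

Attach number plural kh- → khthichuhchath.
Attach mood subjunctive akh- → akhkhthichuhchath.
Attach voice causative h- → hakhkhthichuhchath.
Vowel harmony: no change.
Apply epenthesis: hakhkhthichuhchath → hakhukhuthichuhchath.

hakhukhuthichuhchath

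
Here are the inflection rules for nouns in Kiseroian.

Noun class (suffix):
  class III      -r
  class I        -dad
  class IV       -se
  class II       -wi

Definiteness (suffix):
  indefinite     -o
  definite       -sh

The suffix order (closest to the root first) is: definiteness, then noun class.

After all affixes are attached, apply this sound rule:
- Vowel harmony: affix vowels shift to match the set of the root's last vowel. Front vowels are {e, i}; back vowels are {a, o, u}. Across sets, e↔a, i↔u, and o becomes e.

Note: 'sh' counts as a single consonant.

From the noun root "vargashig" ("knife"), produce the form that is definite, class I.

vargashigshded

Attach definiteness definite -sh → vargashigsh.
Attach noun class class I -dad → vargashigshdad.
Apply vowel harmony: vargashigshdad → vargashigshded.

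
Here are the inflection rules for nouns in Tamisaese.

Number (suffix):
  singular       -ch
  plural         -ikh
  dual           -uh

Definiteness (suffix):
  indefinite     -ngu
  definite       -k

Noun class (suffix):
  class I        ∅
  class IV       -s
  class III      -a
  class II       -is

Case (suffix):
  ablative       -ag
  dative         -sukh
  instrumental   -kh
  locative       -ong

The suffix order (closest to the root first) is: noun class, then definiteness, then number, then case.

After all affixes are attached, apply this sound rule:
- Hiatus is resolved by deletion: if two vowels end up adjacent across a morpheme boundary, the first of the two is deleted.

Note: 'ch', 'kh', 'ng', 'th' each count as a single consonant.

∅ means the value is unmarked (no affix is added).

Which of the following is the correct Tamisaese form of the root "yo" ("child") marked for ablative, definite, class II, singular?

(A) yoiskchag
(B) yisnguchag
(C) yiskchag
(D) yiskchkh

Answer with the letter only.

C

Attach noun class class II -is → yois.
Attach definiteness definite -k → yoisk.
Attach number singular -ch → yoiskch.
Attach case ablative -ag → yoiskchag.
Apply vowel deletion: yoiskchag → yiskchag.
So the correct form is yiskchag, option (C).
(B) yisnguchag is wrong: it uses indefinite instead of definite for definiteness.
(D) yiskchkh is wrong: it uses instrumental instead of ablative for case.
(A) yoiskchag is wrong: it fails to apply the sound rule(s).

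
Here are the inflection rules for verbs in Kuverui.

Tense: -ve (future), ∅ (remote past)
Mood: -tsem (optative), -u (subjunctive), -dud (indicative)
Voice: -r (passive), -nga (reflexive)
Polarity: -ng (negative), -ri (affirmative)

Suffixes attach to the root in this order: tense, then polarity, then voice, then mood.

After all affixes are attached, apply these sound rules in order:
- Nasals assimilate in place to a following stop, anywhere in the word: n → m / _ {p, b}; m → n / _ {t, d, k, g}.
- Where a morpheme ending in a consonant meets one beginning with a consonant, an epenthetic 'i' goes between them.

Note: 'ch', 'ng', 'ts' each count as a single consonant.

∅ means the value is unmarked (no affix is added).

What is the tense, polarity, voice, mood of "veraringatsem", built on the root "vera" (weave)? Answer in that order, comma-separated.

remote past, affirmative, reflexive, optative

Segment: vera-ri-nga-tsem.
tense: ∅ → remote past.
polarity: -ri → affirmative.
voice: -nga → reflexive.
mood: -tsem → optative.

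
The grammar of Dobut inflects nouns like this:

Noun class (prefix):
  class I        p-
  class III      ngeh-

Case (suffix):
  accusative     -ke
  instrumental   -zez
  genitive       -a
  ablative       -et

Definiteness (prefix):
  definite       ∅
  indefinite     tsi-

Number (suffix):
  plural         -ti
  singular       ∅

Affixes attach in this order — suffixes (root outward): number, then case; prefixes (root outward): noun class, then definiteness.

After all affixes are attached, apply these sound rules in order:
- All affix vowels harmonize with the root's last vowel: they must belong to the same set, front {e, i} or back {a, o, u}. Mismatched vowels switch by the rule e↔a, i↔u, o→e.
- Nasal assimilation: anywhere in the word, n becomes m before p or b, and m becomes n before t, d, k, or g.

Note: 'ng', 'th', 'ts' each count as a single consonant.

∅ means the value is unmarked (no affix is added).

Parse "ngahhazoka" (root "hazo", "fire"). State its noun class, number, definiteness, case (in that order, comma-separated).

Segment: ngeh-hazo-ke.
noun class: ngeh- → class III.
number: ∅ → singular.
definiteness: ∅ → definite.
case: -ke → accusative.

class III, singular, definite, accusative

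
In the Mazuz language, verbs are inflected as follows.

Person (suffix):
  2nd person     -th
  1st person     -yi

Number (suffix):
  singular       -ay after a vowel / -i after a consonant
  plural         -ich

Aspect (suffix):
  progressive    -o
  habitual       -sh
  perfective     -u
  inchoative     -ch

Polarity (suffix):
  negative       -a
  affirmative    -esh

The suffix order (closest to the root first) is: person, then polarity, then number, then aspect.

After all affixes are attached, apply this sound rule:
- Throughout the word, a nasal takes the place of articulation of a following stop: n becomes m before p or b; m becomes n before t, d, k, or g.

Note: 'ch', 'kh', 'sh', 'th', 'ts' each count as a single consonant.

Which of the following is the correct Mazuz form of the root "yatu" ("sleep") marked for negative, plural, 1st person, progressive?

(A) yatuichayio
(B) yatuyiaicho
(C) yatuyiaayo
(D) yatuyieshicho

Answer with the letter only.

B

Attach person 1st person -yi → yatuyi.
Attach polarity negative -a → yatuyia.
Attach number plural -ich → yatuyiaich.
Attach aspect progressive -o → yatuyiaicho.
Nasal assimilation: no change.
So the correct form is yatuyiaicho, option (B).
(A) yatuichayio is wrong: it has the affixes in the wrong order.
(C) yatuyiaayo is wrong: it uses singular instead of plural for number.
(D) yatuyieshicho is wrong: it uses affirmative instead of negative for polarity.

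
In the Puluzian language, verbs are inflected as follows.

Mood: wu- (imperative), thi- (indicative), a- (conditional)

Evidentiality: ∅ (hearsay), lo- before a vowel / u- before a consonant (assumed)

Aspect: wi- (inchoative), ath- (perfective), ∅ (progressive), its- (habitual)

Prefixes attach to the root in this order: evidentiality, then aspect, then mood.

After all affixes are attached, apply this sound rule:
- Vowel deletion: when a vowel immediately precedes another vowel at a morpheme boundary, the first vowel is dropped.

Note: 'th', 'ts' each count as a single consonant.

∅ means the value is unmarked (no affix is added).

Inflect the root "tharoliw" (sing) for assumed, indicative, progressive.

Attach evidentiality assumed u- (before consonant 'th') → utharoliw.
aspect = progressive: zero marking, form stays utharoliw.
Attach mood indicative thi- → thiutharoliw.
Apply vowel deletion: thiutharoliw → thutharoliw.

thutharoliw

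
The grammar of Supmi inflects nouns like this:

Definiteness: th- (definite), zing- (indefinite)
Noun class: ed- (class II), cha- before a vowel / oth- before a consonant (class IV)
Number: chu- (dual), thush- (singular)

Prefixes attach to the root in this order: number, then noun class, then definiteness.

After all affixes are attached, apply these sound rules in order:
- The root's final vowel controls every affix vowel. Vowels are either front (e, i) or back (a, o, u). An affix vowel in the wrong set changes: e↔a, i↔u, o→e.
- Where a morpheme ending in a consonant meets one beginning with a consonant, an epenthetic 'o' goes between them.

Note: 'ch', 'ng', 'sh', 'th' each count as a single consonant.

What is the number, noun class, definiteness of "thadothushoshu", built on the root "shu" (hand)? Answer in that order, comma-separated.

singular, class II, definite

Segment: th-ed-thush-shu.
number: thush- → singular.
noun class: ed- → class II.
definiteness: th- → definite.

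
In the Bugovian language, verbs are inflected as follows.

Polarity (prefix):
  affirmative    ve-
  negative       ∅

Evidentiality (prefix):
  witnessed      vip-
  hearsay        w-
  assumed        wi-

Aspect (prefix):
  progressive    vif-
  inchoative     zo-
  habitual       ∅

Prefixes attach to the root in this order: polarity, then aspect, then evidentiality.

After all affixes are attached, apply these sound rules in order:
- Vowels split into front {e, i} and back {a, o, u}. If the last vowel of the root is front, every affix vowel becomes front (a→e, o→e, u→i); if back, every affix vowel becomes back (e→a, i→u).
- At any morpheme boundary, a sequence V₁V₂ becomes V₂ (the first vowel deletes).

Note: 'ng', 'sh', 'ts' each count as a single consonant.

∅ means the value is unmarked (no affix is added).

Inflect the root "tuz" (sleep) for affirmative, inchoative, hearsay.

wzovatuz

Attach polarity affirmative ve- → vetuz.
Attach aspect inchoative zo- → zovetuz.
Attach evidentiality hearsay w- → wzovetuz.
Apply vowel harmony: wzovetuz → wzovatuz.
Vowel deletion: no change.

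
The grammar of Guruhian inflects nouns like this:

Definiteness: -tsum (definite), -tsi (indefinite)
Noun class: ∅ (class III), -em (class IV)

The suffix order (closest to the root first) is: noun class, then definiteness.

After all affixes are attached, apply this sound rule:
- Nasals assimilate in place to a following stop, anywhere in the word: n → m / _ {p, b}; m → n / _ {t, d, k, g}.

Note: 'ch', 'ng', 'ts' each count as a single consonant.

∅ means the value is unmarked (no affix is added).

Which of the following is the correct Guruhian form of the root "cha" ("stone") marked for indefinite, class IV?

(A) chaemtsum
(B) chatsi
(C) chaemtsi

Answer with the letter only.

C

Attach noun class class IV -em → chaem.
Attach definiteness indefinite -tsi → chaemtsi.
Nasal assimilation: no change.
So the correct form is chaemtsi, option (C).
(A) chaemtsum is wrong: it uses definite instead of indefinite for definiteness.
(B) chatsi is wrong: it uses class III instead of class IV for noun class.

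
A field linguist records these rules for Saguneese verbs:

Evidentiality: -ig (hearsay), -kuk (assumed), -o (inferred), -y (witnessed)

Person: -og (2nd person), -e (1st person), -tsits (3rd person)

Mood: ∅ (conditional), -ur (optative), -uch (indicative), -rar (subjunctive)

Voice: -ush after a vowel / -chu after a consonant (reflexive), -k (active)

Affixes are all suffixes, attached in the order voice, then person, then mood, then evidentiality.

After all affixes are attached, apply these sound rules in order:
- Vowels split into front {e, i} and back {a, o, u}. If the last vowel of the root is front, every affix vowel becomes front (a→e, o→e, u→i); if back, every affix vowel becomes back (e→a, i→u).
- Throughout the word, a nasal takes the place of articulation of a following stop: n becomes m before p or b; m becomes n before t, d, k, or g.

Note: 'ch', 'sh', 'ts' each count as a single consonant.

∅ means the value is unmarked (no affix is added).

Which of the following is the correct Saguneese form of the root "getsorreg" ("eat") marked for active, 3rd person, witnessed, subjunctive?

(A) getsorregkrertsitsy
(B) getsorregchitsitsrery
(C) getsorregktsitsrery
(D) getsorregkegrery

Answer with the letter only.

Attach voice active -k → getsorregk.
Attach person 3rd person -tsits → getsorregktsits.
Attach mood subjunctive -rar → getsorregktsitsrar.
Attach evidentiality witnessed -y → getsorregktsitsrary.
Apply vowel harmony: getsorregktsitsrary → getsorregktsitsrery.
Nasal assimilation: no change.
So the correct form is getsorregktsitsrery, option (C).
(D) getsorregkegrery is wrong: it uses 2nd person instead of 3rd person for person.
(A) getsorregkrertsitsy is wrong: it has the affixes in the wrong order.
(B) getsorregchitsitsrery is wrong: it uses reflexive instead of active for voice.

C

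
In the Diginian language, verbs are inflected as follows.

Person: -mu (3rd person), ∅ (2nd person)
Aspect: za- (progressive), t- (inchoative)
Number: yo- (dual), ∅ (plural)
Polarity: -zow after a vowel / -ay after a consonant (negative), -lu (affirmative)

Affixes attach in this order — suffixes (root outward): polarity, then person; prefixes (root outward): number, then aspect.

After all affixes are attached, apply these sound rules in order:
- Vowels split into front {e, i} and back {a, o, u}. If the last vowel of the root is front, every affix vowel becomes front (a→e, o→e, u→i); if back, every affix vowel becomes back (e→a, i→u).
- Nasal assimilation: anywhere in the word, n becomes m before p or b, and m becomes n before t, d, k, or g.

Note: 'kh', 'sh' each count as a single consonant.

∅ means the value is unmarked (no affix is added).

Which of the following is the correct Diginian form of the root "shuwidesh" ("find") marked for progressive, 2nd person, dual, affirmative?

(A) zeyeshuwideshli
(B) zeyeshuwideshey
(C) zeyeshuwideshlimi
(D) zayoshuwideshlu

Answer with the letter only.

Attach polarity affirmative -lu → shuwideshlu.
person = 2nd person: zero marking, form stays shuwideshlu.
Attach number dual yo- → yoshuwideshlu.
Attach aspect progressive za- → zayoshuwideshlu.
Apply vowel harmony: zayoshuwideshlu → zeyeshuwideshli.
Nasal assimilation: no change.
So the correct form is zeyeshuwideshli, option (A).
(C) zeyeshuwideshlimi is wrong: it uses 3rd person instead of 2nd person for person.
(D) zayoshuwideshlu is wrong: it fails to apply the sound rule(s).
(B) zeyeshuwideshey is wrong: it uses negative instead of affirmative for polarity.

A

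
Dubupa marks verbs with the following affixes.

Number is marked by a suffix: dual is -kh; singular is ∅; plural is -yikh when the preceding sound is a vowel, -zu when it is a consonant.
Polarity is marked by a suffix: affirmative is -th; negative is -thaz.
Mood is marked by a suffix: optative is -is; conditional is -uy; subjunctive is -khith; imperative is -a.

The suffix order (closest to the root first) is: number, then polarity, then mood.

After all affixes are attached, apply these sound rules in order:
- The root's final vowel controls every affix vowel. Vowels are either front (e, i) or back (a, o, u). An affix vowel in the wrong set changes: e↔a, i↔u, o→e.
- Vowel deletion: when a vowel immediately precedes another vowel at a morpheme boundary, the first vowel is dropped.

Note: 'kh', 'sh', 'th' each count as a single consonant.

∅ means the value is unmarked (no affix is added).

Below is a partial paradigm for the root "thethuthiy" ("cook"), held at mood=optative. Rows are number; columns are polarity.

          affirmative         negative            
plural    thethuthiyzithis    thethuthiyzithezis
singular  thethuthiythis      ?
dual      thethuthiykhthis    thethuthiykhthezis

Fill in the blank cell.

thethuthiythezis

number = singular: zero marking, form stays thethuthiy.
Attach polarity negative -thaz → thethuthiythaz.
Attach mood optative -is → thethuthiythazis.
Apply vowel harmony: thethuthiythazis → thethuthiythezis.
Vowel deletion: no change.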